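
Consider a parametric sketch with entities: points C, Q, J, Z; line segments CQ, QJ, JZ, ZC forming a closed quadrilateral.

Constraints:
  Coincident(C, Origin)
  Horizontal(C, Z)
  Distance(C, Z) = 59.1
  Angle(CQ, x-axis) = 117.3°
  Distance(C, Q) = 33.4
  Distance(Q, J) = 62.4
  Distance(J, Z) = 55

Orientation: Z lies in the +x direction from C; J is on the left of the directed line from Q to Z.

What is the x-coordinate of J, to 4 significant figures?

42.75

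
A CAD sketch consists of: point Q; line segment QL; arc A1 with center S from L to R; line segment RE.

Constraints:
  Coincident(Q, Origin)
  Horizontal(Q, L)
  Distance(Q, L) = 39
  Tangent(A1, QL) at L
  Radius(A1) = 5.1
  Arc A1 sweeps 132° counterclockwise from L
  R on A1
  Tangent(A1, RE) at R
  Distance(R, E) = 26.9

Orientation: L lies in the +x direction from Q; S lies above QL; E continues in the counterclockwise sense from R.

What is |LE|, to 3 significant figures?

31.8

On A1, L sits at bearing -90° from S; a 132° counterclockwise sweep puts R at bearing 42°, so R = S + 5.1·(cos 42°, sin 42°) = (42.8, 8.51). Since A1 is tangent to RE there, SR ⟂ RE, so RE runs along (−sin 42°, cos 42°); with |RE| = 26.9, E = (24.8, 28.5). Then |LE| = |E − L| = 31.8.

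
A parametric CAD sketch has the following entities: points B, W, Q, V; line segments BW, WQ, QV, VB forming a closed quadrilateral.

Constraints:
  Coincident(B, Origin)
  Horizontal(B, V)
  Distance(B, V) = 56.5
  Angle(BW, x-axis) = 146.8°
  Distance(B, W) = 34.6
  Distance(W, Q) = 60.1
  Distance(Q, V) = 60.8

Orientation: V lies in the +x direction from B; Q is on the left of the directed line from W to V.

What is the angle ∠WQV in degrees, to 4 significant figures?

92.76°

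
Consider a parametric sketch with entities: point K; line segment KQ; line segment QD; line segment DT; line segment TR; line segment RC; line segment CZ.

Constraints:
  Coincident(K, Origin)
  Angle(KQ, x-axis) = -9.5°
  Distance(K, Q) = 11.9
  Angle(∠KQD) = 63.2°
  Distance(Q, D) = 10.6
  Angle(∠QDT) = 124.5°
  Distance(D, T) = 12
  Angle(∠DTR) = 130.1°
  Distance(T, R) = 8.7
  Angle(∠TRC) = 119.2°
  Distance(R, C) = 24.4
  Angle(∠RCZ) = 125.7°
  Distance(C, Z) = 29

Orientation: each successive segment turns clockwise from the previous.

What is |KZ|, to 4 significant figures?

36.42

K is at the origin; KQ runs at -9.5° with length 11.9, so Q = (11.74, -1.964). ∠KQD = 63.2° gives QD at -126.3° from the x-axis; with |QD| = 10.6, D = (5.461, -10.51). ∠QDT = 124.5° gives DT at 178.2° from the x-axis; with |DT| = 12.0, T = (-6.533, -10.13). ∠DTR = 130.1° gives TR at 128.3° from the x-axis; with |TR| = 8.7, R = (-11.92, -3.302). ∠TRC = 119.2° gives RC at 67.50° from the x-axis; with |RC| = 24.4, C = (-2.587, 19.24). ∠RCZ = 125.7° gives CZ at 13.20° from the x-axis; with |CZ| = 29.0, Z = (25.65, 25.86). Then |KZ| = |Z − K| = 36.42.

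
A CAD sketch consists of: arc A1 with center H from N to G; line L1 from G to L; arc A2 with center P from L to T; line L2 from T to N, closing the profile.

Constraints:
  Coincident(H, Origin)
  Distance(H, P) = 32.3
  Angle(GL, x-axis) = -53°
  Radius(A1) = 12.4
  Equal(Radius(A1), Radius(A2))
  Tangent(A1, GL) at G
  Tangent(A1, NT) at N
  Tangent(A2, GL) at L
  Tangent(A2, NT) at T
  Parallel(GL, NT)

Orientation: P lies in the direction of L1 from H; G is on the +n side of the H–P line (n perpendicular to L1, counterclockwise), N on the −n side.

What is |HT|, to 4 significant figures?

34.60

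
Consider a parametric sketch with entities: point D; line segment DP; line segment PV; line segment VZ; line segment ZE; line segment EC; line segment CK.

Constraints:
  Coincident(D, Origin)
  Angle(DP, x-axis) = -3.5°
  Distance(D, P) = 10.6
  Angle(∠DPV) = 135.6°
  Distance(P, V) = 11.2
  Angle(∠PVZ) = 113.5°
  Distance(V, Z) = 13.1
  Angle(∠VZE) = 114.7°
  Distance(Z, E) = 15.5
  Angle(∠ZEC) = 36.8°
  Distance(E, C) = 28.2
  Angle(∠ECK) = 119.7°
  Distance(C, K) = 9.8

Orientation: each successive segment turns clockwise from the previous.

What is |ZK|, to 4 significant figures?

20.66

∠ZEC = 36.8° gives EC at 37.10° from the x-axis; with |EC| = 28.2, C = (19.67, -3.958). ∠ECK = 119.7° gives CK at -23.20° from the x-axis; with |CK| = 9.8, K = (28.68, -7.819). Then |ZK| = |K − Z| = 20.66.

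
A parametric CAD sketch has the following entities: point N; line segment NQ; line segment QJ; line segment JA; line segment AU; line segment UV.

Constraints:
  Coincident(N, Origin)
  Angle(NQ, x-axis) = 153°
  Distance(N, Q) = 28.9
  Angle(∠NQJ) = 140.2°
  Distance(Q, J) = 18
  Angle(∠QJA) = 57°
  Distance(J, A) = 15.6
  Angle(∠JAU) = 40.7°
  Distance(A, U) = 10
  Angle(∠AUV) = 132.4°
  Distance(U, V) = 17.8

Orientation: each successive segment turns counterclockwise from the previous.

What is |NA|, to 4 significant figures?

32.17

N is at the origin; NQ runs at 153.0° with length 28.9, so Q = (-25.75, 13.12). ∠NQJ = 140.2° gives QJ at -167.2° from the x-axis; with |QJ| = 18.0, J = (-43.30, 9.132). ∠QJA = 57.0° gives JA at -44.20° from the x-axis; with |JA| = 15.6, A = (-32.12, -1.743). Then |NA| = |A − N| = 32.17.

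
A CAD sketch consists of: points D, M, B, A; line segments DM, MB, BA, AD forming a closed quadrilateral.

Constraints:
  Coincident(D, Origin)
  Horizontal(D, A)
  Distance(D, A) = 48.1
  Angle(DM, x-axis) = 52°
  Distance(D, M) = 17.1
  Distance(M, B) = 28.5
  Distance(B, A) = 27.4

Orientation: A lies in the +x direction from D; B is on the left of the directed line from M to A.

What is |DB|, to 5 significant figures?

44.296

D is at the origin; DA is horizontal with |DA| = 48.1 and A in +x, so A = (48.1, 0). DM runs at 52.0° with |DM| = 17.1, so M = (10.528, 13.475). B is determined by |MB| = 28.5 and |BA| = 27.4 together: it lies at the intersection of circle(M, 28.5) and circle(A, 27.4). With |MA| = 39.915, the foot of the radical line on MA is 20.728 from M and the perpendicular offset is √(28.5² − 20.728²) = 19.560. Taking the left-of-MA solution: B = (36.642, 24.889).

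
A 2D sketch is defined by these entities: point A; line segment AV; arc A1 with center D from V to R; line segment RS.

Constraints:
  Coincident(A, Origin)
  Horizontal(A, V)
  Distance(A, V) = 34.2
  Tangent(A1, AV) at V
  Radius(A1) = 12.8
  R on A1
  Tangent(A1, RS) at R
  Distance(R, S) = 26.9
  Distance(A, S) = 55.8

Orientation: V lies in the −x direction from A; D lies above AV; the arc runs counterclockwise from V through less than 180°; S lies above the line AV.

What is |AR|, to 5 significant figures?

29.872

Checks: |DV| = 12.80 ✓; |DR| = 12.80 ✓; ∠(DR, RS) = 90.00° ✓; |RS| = 26.90 ✓; |AS| = 55.80 ✓.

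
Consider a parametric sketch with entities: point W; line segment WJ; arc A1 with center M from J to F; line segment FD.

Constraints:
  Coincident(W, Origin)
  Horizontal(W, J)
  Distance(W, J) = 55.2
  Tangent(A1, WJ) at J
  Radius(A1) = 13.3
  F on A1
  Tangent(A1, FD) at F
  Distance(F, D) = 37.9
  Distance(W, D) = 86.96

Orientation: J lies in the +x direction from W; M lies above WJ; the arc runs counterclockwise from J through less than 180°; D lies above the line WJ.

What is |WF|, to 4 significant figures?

69.59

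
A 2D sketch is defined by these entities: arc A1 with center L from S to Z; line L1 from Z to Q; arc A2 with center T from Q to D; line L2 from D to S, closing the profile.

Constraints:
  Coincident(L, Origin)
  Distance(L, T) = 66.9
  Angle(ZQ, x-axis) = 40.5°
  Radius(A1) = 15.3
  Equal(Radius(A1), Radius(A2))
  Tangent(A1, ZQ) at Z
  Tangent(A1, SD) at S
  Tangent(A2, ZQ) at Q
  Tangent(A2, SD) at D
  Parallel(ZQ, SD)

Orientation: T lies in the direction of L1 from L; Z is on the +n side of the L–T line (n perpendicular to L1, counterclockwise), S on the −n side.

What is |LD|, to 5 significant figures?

68.627

The slot axis is L1's direction at 40.5°, so u = (cos 40.5°, sin 40.5°) = (0.76041, 0.64945) and n = (−sin 40.5°, cos 40.5°) = (-0.64945, 0.76041). L is at the origin and T lies 66.9 along u from L, so T = 66.9·u = (50.871, 43.448). Tangency of A1 to both parallel lines with radius 15.3 puts Z and S at L ± 15.3·n: Z = (-9.9366, 11.634), S = (9.9366, -11.634). Equal radii place Q and D the same way about T: Q = T + 15.3·n = (40.935, 55.082), D = T − 15.3·n = (60.808, 31.814). Then |LD| = |D − L| = 68.627.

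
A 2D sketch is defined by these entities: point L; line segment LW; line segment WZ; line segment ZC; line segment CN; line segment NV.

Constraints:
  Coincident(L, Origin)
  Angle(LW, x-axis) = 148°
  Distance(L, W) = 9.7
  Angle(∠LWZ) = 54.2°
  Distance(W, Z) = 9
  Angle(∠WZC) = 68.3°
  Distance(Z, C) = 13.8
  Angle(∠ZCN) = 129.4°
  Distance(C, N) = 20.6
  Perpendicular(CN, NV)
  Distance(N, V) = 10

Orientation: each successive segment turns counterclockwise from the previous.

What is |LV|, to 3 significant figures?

24.5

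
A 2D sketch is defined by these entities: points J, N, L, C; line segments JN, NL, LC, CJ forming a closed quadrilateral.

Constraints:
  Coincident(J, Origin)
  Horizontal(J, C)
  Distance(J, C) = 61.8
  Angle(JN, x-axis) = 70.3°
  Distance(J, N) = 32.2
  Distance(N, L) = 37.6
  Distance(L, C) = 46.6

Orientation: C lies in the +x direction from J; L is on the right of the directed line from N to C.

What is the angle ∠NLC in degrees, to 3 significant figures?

88.8°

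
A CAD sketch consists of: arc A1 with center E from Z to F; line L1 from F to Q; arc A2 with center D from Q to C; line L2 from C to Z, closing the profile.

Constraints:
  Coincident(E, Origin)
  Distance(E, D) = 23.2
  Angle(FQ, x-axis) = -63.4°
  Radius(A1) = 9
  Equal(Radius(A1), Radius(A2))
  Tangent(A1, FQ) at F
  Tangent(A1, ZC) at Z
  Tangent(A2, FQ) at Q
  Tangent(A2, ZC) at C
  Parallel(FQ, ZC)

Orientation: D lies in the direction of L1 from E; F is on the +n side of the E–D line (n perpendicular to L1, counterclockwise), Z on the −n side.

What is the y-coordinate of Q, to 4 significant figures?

-16.71

Tangency of A1 to both parallel lines with radius 9.0 puts F and Z at E ± 9.0·n: F = (8.047, 4.030), Z = (-8.047, -4.030). Equal radii place Q and C the same way about D: Q = D + 9.0·n = (18.44, -16.71), C = D − 9.0·n = (2.341, -24.77). So Q.y = -16.71.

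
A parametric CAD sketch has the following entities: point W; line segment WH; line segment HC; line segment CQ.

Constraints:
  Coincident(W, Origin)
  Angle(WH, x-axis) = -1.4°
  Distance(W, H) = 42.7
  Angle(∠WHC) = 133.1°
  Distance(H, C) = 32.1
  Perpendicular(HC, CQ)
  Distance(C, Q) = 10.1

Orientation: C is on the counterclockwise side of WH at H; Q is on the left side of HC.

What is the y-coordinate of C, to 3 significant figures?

21.9

W is at the origin; WH runs at -1.4° with length 42.7, so H = 42.7·(cos -1.4°, sin -1.4°) = (42.7, -1.04). ∠WHC = 133.1°, so HC runs at -1.4° + (180° − 133.1°) = 45.5° from the x-axis; with |HC| = 32.1, C = H + 32.1·(cos 45.5°, sin 45.5°) = (65.2, 21.9). So C.y = 21.9.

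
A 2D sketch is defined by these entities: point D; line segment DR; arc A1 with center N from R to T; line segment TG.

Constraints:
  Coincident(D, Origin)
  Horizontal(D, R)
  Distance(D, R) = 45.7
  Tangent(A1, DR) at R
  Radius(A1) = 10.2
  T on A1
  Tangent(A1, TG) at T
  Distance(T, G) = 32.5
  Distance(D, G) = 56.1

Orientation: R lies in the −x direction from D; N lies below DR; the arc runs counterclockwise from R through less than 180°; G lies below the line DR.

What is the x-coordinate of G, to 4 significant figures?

-36.15

Checks: ∠(NR, RD) = 90.00° ✓; |NT| = 10.20 ✓; ∠(NT, TG) = 90.00° ✓; |TG| = 32.50 ✓; |DG| = 56.10 ✓.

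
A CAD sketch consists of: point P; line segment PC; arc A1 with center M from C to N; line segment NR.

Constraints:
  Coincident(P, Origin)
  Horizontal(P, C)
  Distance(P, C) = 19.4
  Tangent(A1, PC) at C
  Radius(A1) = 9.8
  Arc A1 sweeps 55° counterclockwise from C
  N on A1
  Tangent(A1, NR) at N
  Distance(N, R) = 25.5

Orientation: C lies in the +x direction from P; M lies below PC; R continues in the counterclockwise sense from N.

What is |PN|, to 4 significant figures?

12.12

The tangent condition forces MC to be normal to PC, so M = C + (0, -9.8) = (19.40, -9.800). On A1, C sits at bearing 90° from M; a 55° counterclockwise sweep puts N at bearing 145°, so N = M + 9.8·(cos 145°, sin 145°) = (11.37, -4.179). Then |PN| = |N − P| = 12.12.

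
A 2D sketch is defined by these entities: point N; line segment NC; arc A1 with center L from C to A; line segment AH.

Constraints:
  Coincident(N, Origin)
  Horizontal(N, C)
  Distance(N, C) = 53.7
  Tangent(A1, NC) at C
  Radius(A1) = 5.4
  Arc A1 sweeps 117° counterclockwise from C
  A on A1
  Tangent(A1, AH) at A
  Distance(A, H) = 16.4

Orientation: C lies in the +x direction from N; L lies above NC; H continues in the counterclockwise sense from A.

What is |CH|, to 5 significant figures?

22.618

N is at the origin; N and C share the same y with |NC| = 53.7 and C on the +x side, so C = (53.700, 0.0000). The tangent condition forces LC to be normal to NC, so L = C + (0, 5.4) = (53.700, 5.4000). On A1, C sits at bearing -90° from L; a 117° counterclockwise sweep puts A at bearing 27°, so A = L + 5.4·(cos 27°, sin 27°) = (58.511, 7.8515). Since A1 is tangent to AH there, LA ⟂ AH, so AH runs along (−sin 27°, cos 27°); with |AH| = 16.4, H = (51.066, 22.464). Then |CH| = |H − C| = 22.618.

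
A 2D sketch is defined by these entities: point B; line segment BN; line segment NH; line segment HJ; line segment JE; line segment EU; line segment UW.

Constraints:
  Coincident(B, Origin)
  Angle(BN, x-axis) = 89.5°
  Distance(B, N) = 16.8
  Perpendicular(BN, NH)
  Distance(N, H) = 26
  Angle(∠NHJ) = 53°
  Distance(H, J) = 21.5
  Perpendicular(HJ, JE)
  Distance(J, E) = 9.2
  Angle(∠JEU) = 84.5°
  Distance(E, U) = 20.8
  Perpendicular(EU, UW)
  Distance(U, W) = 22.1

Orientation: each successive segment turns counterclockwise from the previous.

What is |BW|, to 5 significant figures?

36.487

B is at the origin; BN runs at 89.5° with length 16.8, so N = (0.14661, 16.799). The perpendicularity gives NH at right angles to BN, so NH runs at 179.50°; with |NH| = 26.0, H = (-25.852, 17.026). ∠NHJ = 53.0° gives HJ at -53.500° from the x-axis; with |HJ| = 21.5, J = (-13.064, -0.25667). HJ is perpendicular to JE, so JE runs at 36.500°; with |JE| = 9.2, E = (-5.6682, 5.2157). ∠JEU = 84.5° gives EU at 132.00° from the x-axis; with |EU| = 20.8, U = (-19.586, 20.673). The perpendicularity gives UW at right angles to EU, so UW runs at -138.00°; with |UW| = 22.1, W = (-36.010, 5.8853). Then |BW| = |W − B| = 36.487.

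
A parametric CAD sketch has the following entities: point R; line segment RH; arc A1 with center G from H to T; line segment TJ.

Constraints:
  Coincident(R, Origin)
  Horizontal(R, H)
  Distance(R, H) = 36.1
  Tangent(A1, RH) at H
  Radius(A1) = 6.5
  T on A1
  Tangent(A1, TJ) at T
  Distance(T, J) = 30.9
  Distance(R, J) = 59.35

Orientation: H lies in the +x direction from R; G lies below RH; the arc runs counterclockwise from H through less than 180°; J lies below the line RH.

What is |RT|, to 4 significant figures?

32.19

R is at the origin; R and H share the same y with |RH| = 36.1 and H on the +x side, so H = (36.10, 0.000). Tangency of A1 to RH means the radius GH is perpendicular to RH, so G = H + (0, -6.5) = (36.10, -6.500). Since GT ⟂ TJ (tangency), |GJ| = √(6.5² + 30.9²) = 31.58 regardless of where T sits on A1. So J lies on both circle(R, 59.35) and circle(G, 31.58); the below-RH intersection is J = (47.11, -36.09). T is the foot of the tangent from J: T = (30.61, -9.973).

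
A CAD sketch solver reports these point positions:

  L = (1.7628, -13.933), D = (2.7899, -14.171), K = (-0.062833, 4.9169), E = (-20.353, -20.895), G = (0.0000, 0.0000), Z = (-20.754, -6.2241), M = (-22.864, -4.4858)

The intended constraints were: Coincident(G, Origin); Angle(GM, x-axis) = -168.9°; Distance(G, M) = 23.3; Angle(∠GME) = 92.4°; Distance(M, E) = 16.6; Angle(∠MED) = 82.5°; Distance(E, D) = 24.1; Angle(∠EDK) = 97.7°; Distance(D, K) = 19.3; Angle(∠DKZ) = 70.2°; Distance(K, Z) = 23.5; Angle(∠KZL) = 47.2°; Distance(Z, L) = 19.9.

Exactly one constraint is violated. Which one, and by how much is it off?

Distance(Z, L) = 19.9 — off by 3.90.

G = (0.00, 0.00) ✓; GM at -168.9° ✓; |GM| = 23.30 ✓; ∠GME = 92.40° ✓; |ME| = 16.60 ✓; ∠MED = 82.50° ✓; |ED| = 24.10 ✓; ∠EDK = 97.70° ✓; |DK| = 19.30 ✓; ∠DKZ = 70.20° ✓; |KZ| = 23.50 ✓; ∠KZL = 47.20° ✓; |ZL| = 23.80 ✗.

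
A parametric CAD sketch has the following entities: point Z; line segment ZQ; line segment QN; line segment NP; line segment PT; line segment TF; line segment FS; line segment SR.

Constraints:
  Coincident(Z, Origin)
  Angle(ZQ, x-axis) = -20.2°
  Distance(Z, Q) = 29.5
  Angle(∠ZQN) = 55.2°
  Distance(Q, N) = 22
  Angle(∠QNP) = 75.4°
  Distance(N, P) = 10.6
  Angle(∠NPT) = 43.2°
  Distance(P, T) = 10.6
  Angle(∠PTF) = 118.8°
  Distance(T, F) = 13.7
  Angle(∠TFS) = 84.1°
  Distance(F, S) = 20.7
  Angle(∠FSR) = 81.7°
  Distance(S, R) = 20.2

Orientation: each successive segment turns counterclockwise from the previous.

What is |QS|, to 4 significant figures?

37.90

∠PTF = 118.8° gives TF at 47.20° from the x-axis; with |TF| = 13.7, F = (32.48, 13.42). ∠TFS = 84.1° gives FS at 143.1° from the x-axis; with |FS| = 20.7, S = (15.93, 25.85). Then |QS| = |S − Q| = 37.90.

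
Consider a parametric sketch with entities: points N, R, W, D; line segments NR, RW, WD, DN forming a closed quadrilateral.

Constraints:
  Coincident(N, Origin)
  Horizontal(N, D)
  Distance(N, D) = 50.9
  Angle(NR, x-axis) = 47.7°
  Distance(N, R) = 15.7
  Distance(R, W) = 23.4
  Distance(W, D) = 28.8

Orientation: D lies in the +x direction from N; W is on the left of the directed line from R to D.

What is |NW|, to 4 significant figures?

38.37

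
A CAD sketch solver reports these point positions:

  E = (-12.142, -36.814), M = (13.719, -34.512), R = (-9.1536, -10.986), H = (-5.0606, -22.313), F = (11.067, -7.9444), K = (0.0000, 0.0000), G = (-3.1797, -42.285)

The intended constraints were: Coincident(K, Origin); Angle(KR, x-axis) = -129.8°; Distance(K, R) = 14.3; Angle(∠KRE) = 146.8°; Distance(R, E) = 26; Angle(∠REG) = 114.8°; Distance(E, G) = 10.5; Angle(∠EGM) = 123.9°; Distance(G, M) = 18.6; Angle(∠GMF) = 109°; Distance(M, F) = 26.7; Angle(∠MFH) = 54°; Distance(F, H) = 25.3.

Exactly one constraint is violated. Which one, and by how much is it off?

Distance(F, H) = 25.3 — off by 3.70.

K = (0.00, 0.00) ✓; KR at -129.8° ✓; |KR| = 14.30 ✓; ∠KRE = 146.8° ✓; |RE| = 26.00 ✓; ∠REG = 114.8° ✓; |EG| = 10.50 ✓; ∠EGM = 123.9° ✓; |GM| = 18.60 ✓; ∠GMF = 109.0° ✓; |MF| = 26.70 ✓; ∠MFH = 54.00° ✓; |FH| = 21.60 ✗.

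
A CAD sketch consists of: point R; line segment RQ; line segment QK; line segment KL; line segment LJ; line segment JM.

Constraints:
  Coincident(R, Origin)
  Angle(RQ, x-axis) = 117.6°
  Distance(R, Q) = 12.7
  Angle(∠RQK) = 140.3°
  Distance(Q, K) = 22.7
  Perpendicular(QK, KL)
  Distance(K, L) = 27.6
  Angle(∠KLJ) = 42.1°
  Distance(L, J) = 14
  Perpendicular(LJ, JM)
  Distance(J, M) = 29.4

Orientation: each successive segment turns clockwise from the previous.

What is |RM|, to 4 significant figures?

46.14

R is at the origin; RQ runs at 117.6° with length 12.7, so Q = (-5.884, 11.25). ∠RQK = 140.3° gives QK at 77.90° from the x-axis; with |QK| = 22.7, K = (-1.126, 33.45). The perpendicularity gives KL at right angles to QK, so KL runs at -12.10°; with |KL| = 27.6, L = (25.86, 27.66). ∠KLJ = 42.1° gives LJ at -150.0° from the x-axis; with |LJ| = 14.0, J = (13.74, 20.66). The perpendicularity gives JM at right angles to LJ, so JM runs at 120.0°; with |JM| = 29.4, M = (-0.9631, 46.13). Then |RM| = |M − R| = 46.14.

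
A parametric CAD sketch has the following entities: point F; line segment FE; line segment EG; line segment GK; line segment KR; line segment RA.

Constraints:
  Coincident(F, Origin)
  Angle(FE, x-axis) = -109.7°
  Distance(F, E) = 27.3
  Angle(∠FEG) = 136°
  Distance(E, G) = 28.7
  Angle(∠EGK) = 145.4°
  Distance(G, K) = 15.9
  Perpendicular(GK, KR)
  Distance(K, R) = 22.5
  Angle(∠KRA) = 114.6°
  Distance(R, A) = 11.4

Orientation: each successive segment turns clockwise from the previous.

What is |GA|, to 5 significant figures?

27.802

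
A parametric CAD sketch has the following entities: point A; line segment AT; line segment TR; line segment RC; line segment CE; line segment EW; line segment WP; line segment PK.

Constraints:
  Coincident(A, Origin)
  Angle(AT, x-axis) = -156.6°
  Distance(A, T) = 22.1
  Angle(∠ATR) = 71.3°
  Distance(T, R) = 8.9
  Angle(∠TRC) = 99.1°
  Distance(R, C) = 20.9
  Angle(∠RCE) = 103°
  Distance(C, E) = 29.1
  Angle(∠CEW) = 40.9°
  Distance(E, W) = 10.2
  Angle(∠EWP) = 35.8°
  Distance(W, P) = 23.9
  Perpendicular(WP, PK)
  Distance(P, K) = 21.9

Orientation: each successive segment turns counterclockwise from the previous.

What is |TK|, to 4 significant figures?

56.90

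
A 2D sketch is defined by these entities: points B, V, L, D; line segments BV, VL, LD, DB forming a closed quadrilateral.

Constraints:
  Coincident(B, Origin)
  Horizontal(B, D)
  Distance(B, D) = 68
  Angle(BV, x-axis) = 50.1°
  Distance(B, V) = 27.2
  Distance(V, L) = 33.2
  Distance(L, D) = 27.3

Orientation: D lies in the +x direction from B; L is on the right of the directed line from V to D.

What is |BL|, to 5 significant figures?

40.923

Checks: |VL| = 33.20 ✓; |LD| = 27.30 ✓.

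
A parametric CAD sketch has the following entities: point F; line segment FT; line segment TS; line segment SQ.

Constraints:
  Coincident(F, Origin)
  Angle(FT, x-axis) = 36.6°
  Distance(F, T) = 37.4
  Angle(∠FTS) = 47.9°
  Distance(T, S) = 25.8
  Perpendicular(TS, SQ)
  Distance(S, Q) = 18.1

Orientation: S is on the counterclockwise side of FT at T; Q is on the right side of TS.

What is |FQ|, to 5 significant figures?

45.856

F is at the origin; FT runs at 36.6° with length 37.4, so T = 37.4·(cos 36.6°, sin 36.6°) = (30.025, 22.299). ∠FTS = 47.9°, so TS runs at 36.6° + (180° − 47.9°) = 168.70° from the x-axis; with |TS| = 25.8, S = T + 25.8·(cos 168.70°, sin 168.70°) = (4.7255, 27.354). The perpendicularity gives SQ at right angles to TS; with |SQ| = 18.1 on the right of TS, Q = S + 18.1·(0.19595, 0.98061) = (8.2721, 45.103). Then |FQ| = |Q − F| = 45.856.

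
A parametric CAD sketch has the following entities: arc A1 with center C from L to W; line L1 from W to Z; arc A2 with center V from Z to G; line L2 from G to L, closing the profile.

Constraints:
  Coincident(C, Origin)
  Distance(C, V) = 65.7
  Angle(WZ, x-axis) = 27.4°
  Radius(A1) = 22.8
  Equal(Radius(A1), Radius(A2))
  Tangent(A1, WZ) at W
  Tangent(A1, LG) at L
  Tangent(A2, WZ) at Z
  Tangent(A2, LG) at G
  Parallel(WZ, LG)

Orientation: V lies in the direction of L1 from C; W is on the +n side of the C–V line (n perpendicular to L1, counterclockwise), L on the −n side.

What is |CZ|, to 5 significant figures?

69.544

Tangency of A1 to both parallel lines with radius 22.8 puts W and L at C ± 22.8·n: W = (-10.493, 20.242), L = (10.493, -20.242). Equal radii place Z and G the same way about V: Z = V + 22.8·n = (47.837, 50.477), G = V − 22.8·n = (68.822, 9.9929). Then |CZ| = |Z − C| = 69.544.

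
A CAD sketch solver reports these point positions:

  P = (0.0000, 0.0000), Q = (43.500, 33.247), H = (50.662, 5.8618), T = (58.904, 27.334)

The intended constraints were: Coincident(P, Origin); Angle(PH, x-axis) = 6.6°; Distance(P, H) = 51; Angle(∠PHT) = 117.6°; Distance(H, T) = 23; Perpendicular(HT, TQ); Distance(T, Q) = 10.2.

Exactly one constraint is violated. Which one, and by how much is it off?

Distance(T, Q) = 10.2 — off by 6.30.

P = (0.00, 0.00) ✓; PH at 6.600° ✓; |PH| = 51.00 ✓; ∠PHT = 117.6° ✓; |HT| = 23.00 ✓; ∠(HT, TQ) = 90.00° ✓; |TQ| = 16.50 ✗.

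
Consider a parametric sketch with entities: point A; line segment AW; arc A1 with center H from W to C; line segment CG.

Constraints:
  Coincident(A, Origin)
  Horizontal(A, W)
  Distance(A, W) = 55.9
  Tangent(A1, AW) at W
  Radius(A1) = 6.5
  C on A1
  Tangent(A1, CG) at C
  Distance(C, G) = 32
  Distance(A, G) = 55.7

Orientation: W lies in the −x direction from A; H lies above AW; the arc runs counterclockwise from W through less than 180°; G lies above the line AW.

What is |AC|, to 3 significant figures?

49.8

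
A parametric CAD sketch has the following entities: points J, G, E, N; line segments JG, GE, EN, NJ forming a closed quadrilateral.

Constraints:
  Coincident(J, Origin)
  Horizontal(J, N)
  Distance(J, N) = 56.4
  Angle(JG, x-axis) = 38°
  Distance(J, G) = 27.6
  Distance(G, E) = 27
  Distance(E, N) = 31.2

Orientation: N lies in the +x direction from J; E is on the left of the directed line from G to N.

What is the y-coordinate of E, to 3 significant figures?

29.3

Checks: |GE| = 27.00 ✓; |EN| = 31.20 ✓.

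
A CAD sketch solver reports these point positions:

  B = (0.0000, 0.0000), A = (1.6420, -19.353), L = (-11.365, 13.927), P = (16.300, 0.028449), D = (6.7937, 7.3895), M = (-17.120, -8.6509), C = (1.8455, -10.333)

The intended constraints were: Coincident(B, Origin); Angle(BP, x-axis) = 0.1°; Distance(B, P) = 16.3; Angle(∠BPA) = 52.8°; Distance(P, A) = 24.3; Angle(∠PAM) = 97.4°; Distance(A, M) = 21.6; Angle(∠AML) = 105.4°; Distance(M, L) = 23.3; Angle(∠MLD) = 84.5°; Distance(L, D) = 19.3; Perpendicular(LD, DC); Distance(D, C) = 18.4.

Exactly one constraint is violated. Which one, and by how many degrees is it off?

Perpendicular(LD, DC) — off by 4.20°.

B = (0.00, 0.00) ✓; BP at 0.1000° ✓; |BP| = 16.30 ✓; ∠BPA = 52.80° ✓; |PA| = 24.30 ✓; ∠PAM = 97.40° ✓; |AM| = 21.60 ✓; ∠AML = 105.4° ✓; |ML| = 23.30 ✓; ∠MLD = 84.50° ✓; |LD| = 19.30 ✓; ∠(LD, DC) = 85.80° ✗; |DC| = 18.40 ✓.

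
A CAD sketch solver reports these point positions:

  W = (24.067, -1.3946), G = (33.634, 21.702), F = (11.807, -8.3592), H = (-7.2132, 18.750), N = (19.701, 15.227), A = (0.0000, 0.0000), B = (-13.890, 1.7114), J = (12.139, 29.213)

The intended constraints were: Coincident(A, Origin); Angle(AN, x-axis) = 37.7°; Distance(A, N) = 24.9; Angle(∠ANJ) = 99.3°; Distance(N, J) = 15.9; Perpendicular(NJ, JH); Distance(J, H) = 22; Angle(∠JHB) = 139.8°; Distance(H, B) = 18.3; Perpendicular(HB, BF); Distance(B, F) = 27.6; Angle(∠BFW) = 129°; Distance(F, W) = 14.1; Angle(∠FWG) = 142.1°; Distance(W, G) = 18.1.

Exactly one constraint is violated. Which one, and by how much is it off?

Distance(W, G) = 18.1 — off by 6.90.

A = (0.00, 0.00) ✓; AN at 37.70° ✓; |AN| = 24.90 ✓; ∠ANJ = 99.30° ✓; |NJ| = 15.90 ✓; ∠(NJ, JH) = 90.00° ✓; |JH| = 22.00 ✓; ∠JHB = 139.8° ✓; |HB| = 18.30 ✓; ∠(HB, BF) = 90.00° ✓; |BF| = 27.60 ✓; ∠BFW = 129.0° ✓; |FW| = 14.10 ✓; ∠FWG = 142.1° ✓; |WG| = 25.00 ✗.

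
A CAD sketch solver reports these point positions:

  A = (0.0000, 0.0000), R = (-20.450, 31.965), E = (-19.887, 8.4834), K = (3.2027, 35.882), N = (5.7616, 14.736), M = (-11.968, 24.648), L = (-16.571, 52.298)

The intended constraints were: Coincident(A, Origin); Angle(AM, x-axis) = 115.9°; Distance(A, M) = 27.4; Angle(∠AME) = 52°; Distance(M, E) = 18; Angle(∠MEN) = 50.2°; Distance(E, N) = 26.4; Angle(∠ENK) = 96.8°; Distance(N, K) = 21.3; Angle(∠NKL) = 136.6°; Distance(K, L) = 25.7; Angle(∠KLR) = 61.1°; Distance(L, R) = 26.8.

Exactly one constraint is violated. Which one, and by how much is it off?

Distance(L, R) = 26.8 — off by 6.10.

A = (0.00, 0.00) ✓; AM at 115.9° ✓; |AM| = 27.40 ✓; ∠AME = 52.00° ✓; |ME| = 18.00 ✓; ∠MEN = 50.20° ✓; |EN| = 26.40 ✓; ∠ENK = 96.80° ✓; |NK| = 21.30 ✓; ∠NKL = 136.6° ✓; |KL| = 25.70 ✓; ∠KLR = 61.10° ✓; |LR| = 20.70 ✗.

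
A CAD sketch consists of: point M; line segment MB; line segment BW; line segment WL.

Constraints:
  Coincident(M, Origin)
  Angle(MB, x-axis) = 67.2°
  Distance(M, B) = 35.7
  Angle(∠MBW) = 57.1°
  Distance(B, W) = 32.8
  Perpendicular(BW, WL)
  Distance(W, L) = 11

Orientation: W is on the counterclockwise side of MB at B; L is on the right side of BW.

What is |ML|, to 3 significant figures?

43.1

M is at the origin; MB runs at 67.2° with length 35.7, so B = 35.7·(cos 67.2°, sin 67.2°) = (13.8, 32.9). ∠MBW = 57.1°, so BW runs at 67.2° + (180° − 57.1°) = 190° from the x-axis; with |BW| = 32.8, W = B + 32.8·(cos 190°, sin 190°) = (-18.5, 27.2). BW is perpendicular to WL; with |WL| = 11.0 on the right of BW, L = W + 11.0·(-0.175, 0.985) = (-20.4, 38.0). Then |ML| = |L − M| = 43.1.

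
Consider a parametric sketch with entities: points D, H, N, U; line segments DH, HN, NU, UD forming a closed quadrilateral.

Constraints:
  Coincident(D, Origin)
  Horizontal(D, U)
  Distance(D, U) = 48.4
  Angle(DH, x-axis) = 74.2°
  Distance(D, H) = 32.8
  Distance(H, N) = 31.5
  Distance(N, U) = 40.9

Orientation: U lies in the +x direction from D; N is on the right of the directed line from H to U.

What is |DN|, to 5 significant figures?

7.5007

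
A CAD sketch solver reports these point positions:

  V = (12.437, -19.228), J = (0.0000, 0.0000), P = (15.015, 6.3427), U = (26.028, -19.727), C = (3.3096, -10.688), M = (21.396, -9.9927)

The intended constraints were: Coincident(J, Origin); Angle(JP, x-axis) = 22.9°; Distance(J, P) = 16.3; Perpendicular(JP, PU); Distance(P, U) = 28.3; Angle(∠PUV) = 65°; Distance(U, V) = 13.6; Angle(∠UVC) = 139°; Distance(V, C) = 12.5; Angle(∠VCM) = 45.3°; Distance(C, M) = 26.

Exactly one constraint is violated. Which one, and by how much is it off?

Distance(C, M) = 26 — off by 7.90.

J = (0.00, 0.00) ✓; JP at 22.90° ✓; |JP| = 16.30 ✓; ∠(JP, PU) = 90.00° ✓; |PU| = 28.30 ✓; ∠PUV = 65.00° ✓; |UV| = 13.60 ✓; ∠UVC = 139.0° ✓; |VC| = 12.50 ✓; ∠VCM = 45.30° ✓; |CM| = 18.10 ✗.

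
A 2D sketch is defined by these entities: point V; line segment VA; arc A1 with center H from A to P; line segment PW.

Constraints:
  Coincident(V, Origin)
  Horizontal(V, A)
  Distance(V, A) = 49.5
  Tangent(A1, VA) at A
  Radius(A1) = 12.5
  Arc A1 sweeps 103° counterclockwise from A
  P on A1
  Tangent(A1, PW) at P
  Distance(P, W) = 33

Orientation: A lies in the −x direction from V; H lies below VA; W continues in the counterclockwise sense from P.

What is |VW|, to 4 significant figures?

72.09

V is at the origin; VA is horizontal with |VA| = 49.5 and A on the −x side, so A = (-49.50, 0.000). Since A1 is tangent to VA there, HA ⟂ VA, so H = A + (0, -12.5) = (-49.50, -12.50). On A1, A sits at bearing 90° from H; a 103° counterclockwise sweep puts P at bearing 193°, so P = H + 12.5·(cos 193°, sin 193°) = (-61.68, -15.31). Since A1 is tangent to PW there, HP ⟂ PW, so PW runs along (−sin 193°, cos 193°); with |PW| = 33.0, W = (-54.26, -47.47). Then |VW| = |W − V| = 72.09.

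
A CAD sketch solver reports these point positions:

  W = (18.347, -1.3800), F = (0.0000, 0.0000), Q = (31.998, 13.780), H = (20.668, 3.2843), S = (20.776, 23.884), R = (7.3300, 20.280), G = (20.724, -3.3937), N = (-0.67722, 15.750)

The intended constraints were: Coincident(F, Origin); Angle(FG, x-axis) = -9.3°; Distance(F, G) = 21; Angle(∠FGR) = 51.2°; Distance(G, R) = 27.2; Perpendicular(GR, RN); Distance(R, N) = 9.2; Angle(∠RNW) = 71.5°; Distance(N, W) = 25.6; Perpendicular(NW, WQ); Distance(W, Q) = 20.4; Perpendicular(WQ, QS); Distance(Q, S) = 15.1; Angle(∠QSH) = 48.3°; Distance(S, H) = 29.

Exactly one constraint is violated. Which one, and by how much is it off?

Distance(S, H) = 29 — off by 8.40.

F = (0.00, 0.00) ✓; FG at -9.300° ✓; |FG| = 21.00 ✓; ∠FGR = 51.20° ✓; |GR| = 27.20 ✓; ∠(GR, RN) = 90.00° ✓; |RN| = 9.200 ✓; ∠RNW = 71.50° ✓; |NW| = 25.60 ✓; ∠(NW, WQ) = 90.00° ✓; |WQ| = 20.40 ✓; ∠(WQ, QS) = 90.00° ✓; |QS| = 15.10 ✓; ∠QSH = 48.30° ✓; |SH| = 20.60 ✗.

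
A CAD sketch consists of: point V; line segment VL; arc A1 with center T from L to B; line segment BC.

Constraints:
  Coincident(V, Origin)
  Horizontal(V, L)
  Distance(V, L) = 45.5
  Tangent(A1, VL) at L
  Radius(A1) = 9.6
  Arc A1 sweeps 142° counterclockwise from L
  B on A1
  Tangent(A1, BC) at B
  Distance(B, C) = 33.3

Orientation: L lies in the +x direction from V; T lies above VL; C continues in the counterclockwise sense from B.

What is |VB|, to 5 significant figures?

54.200

Since A1 is tangent to VL there, TL ⟂ VL, so T = L + (0, 9.6) = (45.500, 9.6000). On A1, L sits at bearing -90° from T; a 142° counterclockwise sweep puts B at bearing 52°, so B = T + 9.6·(cos 52°, sin 52°) = (51.410, 17.165). Then |VB| = |B − V| = 54.200.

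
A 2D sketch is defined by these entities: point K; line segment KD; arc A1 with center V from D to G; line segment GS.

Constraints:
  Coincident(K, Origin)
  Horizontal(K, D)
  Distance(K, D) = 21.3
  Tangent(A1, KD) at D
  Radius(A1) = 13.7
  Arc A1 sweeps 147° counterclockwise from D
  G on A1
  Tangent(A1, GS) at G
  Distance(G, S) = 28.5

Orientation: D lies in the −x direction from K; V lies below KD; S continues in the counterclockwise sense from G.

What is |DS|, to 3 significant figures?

43.9

On A1, D sits at bearing 90° from V; a 147° counterclockwise sweep puts G at bearing 237°, so G = V + 13.7·(cos 237°, sin 237°) = (-28.8, -25.2). A1 meets GS tangentially, so VG is at right angles to GS, so GS runs along (−sin 237°, cos 237°); with |GS| = 28.5, S = (-4.86, -40.7). Then |DS| = |S − D| = 43.9.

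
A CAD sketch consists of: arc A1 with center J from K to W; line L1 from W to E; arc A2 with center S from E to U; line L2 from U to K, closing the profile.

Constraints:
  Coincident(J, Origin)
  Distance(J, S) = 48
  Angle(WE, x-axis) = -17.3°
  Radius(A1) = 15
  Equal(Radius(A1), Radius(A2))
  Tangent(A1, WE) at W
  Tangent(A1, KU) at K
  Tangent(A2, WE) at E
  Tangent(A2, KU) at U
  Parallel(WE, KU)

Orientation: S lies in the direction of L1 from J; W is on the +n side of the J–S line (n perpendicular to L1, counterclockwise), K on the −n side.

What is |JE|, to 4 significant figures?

50.29

The slot axis is L1's direction at -17.3°, so u = (cos -17.3°, sin -17.3°) = (0.9548, -0.2974) and n = (−sin -17.3°, cos -17.3°) = (0.2974, 0.9548). J is at the origin and S lies 48.0 along u from J, so S = 48.0·u = (45.83, -14.27). Tangency of A1 to both parallel lines with radius 15.0 puts W and K at J ± 15.0·n: W = (4.461, 14.32), K = (-4.461, -14.32). Equal radii place E and U the same way about S: E = S + 15.0·n = (50.29, 0.04742), U = S − 15.0·n = (41.37, -28.60). Then |JE| = |E − J| = 50.29.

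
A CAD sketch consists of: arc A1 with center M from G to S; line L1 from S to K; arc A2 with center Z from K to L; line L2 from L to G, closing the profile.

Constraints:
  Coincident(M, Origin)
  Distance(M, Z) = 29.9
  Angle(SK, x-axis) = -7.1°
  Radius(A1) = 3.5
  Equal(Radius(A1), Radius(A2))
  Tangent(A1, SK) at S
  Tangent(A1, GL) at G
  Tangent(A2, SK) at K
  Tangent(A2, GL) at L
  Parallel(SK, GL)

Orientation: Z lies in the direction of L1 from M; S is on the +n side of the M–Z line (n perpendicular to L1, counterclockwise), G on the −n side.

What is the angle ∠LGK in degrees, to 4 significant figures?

13.18°

Tangency of A1 to both parallel lines with radius 3.5 puts S and G at M ± 3.5·n: S = (0.4326, 3.473), G = (-0.4326, -3.473). Equal radii place K and L the same way about Z: K = Z + 3.5·n = (30.10, -0.2225), L = Z − 3.5·n = (29.24, -7.169). Then cos ∠LGK = GL·GK / (|GL||GK|), giving 13.18°.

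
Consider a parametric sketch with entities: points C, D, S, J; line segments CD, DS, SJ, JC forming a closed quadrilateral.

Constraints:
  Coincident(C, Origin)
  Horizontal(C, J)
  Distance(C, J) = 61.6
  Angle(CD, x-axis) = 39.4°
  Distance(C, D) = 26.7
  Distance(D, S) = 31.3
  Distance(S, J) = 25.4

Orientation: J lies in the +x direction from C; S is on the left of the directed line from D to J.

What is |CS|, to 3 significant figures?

56.3

Checks: |DS| = 31.30 ✓; |SJ| = 25.40 ✓.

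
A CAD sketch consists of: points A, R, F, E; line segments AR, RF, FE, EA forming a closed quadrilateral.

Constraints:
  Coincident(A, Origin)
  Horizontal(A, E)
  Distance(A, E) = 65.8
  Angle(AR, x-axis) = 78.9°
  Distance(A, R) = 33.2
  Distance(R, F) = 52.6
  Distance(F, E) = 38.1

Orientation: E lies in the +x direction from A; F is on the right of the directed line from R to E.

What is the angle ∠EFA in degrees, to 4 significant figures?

133.1°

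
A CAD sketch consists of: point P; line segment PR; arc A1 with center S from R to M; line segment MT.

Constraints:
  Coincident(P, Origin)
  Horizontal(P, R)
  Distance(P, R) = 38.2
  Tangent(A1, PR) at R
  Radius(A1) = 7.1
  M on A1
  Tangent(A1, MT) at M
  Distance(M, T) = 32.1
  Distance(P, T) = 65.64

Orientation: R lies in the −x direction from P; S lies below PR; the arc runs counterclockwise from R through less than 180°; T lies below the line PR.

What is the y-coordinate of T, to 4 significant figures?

-35.06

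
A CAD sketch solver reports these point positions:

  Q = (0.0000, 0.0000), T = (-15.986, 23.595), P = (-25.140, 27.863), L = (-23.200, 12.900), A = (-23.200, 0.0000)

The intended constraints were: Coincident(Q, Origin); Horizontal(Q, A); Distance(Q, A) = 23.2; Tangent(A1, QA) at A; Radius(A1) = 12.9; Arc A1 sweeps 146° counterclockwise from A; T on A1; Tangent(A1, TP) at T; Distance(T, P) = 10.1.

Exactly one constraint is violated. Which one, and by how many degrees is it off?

Tangent(A1, TP) at T — off by 9.00°.

Q = (0.00, 0.00) ✓; Q.y = 0.00, A.y = 0.00 ✓; |QA| = 23.20 ✓; ∠(LA, AQ) = 90.00° ✓; |LA| = 12.90 ✓; bearing(L→T) − bearing(L→A) = 146.0° ✓; |LT| = 12.90 ✓; ∠(LT, TP) = 81.00° ✗; |TP| = 10.10 ✓.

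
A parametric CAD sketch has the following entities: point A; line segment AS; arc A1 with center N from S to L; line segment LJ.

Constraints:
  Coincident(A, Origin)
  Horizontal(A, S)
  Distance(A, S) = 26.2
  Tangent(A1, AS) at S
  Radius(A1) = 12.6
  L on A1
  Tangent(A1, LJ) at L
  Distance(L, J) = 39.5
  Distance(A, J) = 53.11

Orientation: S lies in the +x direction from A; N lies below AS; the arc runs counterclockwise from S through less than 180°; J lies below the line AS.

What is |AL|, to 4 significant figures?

18.27

A is at the origin; A and S share the same y with |AS| = 26.2 and S on the +x side, so S = (26.20, 0.000). The tangent condition forces NS to be normal to AS, so N = S + (0, -12.6) = (26.20, -12.60). Since NL ⟂ LJ (tangency), |NJ| = √(12.6² + 39.5²) = 41.46 regardless of where L sits on A1. So J lies on both circle(A, 53.11) and circle(N, 41.46); the below-AS intersection is J = (12.31, -51.66). L is the foot of the tangent from J: L = (13.61, -12.19).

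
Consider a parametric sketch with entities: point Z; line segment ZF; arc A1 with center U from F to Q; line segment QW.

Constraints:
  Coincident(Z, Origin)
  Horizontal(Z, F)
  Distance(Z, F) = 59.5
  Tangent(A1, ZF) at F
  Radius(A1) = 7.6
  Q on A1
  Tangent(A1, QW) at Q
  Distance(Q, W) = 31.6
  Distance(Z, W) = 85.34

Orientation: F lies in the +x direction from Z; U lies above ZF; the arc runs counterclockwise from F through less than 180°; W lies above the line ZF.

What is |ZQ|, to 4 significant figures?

66.74

Checks: |UQ| = 7.600 ✓; ∠(UQ, QW) = 90.00° ✓; |QW| = 31.60 ✓; |ZW| = 85.34 ✓.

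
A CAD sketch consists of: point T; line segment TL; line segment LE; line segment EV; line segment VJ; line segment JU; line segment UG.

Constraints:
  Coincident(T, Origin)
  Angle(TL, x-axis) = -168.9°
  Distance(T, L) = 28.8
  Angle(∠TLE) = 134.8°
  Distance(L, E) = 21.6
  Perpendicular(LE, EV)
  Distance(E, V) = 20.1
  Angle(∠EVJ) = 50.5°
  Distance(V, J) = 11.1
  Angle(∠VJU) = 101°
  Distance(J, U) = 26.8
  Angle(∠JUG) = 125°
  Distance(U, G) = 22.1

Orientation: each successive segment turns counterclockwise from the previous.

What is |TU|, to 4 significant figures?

55.54

T is at the origin; TL runs at -168.9° with length 28.8, so L = (-28.26, -5.545). ∠TLE = 134.8° gives LE at -123.7° from the x-axis; with |LE| = 21.6, E = (-40.25, -23.51). LE is perpendicular to EV, so EV runs at -33.70°; with |EV| = 20.1, V = (-23.52, -34.67). ∠EVJ = 50.5° gives VJ at 95.80° from the x-axis; with |VJ| = 11.1, J = (-24.65, -23.62). ∠VJU = 101.0° gives JU at 174.8° from the x-axis; with |JU| = 26.8, U = (-51.34, -21.20). Then |TU| = |U − T| = 55.54.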